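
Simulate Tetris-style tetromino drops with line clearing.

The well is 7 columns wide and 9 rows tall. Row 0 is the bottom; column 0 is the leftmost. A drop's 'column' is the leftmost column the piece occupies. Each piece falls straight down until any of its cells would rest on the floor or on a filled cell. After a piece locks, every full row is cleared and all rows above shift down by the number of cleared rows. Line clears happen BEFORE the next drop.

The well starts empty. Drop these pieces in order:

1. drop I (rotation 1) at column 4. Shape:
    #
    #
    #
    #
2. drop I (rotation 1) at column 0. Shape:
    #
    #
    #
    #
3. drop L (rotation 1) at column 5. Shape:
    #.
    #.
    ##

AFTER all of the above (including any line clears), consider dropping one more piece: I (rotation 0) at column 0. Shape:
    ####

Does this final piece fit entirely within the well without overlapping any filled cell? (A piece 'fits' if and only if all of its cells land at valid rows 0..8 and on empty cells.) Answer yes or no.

Answer: yes

Derivation:
Drop 1: I rot1 at col 4 lands with bottom-row=0; cleared 0 line(s) (total 0); column heights now [0 0 0 0 4 0 0], max=4
Drop 2: I rot1 at col 0 lands with bottom-row=0; cleared 0 line(s) (total 0); column heights now [4 0 0 0 4 0 0], max=4
Drop 3: L rot1 at col 5 lands with bottom-row=0; cleared 0 line(s) (total 0); column heights now [4 0 0 0 4 3 1], max=4
Test piece I rot0 at col 0 (width 4): heights before test = [4 0 0 0 4 3 1]; fits = True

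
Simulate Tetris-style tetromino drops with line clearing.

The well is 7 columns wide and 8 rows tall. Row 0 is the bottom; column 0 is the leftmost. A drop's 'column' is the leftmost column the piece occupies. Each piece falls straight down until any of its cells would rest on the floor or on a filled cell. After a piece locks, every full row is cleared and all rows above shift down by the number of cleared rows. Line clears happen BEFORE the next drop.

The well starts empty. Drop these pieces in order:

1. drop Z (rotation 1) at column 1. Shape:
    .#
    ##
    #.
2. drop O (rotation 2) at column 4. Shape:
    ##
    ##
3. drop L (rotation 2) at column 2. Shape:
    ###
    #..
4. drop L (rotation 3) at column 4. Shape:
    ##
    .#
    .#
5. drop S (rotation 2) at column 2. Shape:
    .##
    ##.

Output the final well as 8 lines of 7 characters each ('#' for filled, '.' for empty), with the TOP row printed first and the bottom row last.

Answer: .......
...##..
..####.
..####.
..#..#.
..#....
.##.##.
.#..##.

Derivation:
Drop 1: Z rot1 at col 1 lands with bottom-row=0; cleared 0 line(s) (total 0); column heights now [0 2 3 0 0 0 0], max=3
Drop 2: O rot2 at col 4 lands with bottom-row=0; cleared 0 line(s) (total 0); column heights now [0 2 3 0 2 2 0], max=3
Drop 3: L rot2 at col 2 lands with bottom-row=3; cleared 0 line(s) (total 0); column heights now [0 2 5 5 5 2 0], max=5
Drop 4: L rot3 at col 4 lands with bottom-row=3; cleared 0 line(s) (total 0); column heights now [0 2 5 5 6 6 0], max=6
Drop 5: S rot2 at col 2 lands with bottom-row=5; cleared 0 line(s) (total 0); column heights now [0 2 6 7 7 6 0], max=7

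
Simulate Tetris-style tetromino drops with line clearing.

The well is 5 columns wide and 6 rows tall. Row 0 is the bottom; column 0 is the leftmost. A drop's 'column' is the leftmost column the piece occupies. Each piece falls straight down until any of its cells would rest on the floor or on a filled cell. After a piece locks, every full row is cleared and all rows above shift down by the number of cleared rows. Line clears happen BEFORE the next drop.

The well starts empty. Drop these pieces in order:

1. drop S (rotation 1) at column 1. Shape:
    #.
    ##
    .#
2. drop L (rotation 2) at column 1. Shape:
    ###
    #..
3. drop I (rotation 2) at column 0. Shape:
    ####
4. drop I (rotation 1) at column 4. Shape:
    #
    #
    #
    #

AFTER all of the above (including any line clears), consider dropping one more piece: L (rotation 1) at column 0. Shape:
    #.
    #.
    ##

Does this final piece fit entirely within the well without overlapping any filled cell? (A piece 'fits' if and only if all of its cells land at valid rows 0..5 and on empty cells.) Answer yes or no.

Answer: no

Derivation:
Drop 1: S rot1 at col 1 lands with bottom-row=0; cleared 0 line(s) (total 0); column heights now [0 3 2 0 0], max=3
Drop 2: L rot2 at col 1 lands with bottom-row=3; cleared 0 line(s) (total 0); column heights now [0 5 5 5 0], max=5
Drop 3: I rot2 at col 0 lands with bottom-row=5; cleared 0 line(s) (total 0); column heights now [6 6 6 6 0], max=6
Drop 4: I rot1 at col 4 lands with bottom-row=0; cleared 0 line(s) (total 0); column heights now [6 6 6 6 4], max=6
Test piece L rot1 at col 0 (width 2): heights before test = [6 6 6 6 4]; fits = False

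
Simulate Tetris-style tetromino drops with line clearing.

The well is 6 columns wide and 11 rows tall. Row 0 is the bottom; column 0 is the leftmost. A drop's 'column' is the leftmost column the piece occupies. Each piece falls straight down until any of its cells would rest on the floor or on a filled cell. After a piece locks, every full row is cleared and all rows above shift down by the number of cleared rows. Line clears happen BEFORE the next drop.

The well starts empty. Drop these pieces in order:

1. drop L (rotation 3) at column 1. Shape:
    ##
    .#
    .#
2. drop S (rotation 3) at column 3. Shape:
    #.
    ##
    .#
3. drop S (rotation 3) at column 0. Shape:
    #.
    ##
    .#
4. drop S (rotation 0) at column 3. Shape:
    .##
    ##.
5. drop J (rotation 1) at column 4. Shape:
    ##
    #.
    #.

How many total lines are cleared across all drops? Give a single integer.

Answer: 0

Derivation:
Drop 1: L rot3 at col 1 lands with bottom-row=0; cleared 0 line(s) (total 0); column heights now [0 3 3 0 0 0], max=3
Drop 2: S rot3 at col 3 lands with bottom-row=0; cleared 0 line(s) (total 0); column heights now [0 3 3 3 2 0], max=3
Drop 3: S rot3 at col 0 lands with bottom-row=3; cleared 0 line(s) (total 0); column heights now [6 5 3 3 2 0], max=6
Drop 4: S rot0 at col 3 lands with bottom-row=3; cleared 0 line(s) (total 0); column heights now [6 5 3 4 5 5], max=6
Drop 5: J rot1 at col 4 lands with bottom-row=5; cleared 0 line(s) (total 0); column heights now [6 5 3 4 8 8], max=8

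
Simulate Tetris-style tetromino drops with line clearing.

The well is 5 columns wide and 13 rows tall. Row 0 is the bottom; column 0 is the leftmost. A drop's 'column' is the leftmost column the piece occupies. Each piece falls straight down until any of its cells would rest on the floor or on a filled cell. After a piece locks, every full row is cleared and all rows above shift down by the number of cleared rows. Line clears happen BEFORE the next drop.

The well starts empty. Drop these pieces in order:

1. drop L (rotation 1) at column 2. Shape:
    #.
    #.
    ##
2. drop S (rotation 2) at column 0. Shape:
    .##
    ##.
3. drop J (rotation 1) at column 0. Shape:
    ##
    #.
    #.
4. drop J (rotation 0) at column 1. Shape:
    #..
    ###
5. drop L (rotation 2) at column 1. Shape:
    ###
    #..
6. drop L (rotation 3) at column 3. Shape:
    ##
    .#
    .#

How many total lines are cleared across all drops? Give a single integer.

Drop 1: L rot1 at col 2 lands with bottom-row=0; cleared 0 line(s) (total 0); column heights now [0 0 3 1 0], max=3
Drop 2: S rot2 at col 0 lands with bottom-row=2; cleared 0 line(s) (total 0); column heights now [3 4 4 1 0], max=4
Drop 3: J rot1 at col 0 lands with bottom-row=3; cleared 0 line(s) (total 0); column heights now [6 6 4 1 0], max=6
Drop 4: J rot0 at col 1 lands with bottom-row=6; cleared 0 line(s) (total 0); column heights now [6 8 7 7 0], max=8
Drop 5: L rot2 at col 1 lands with bottom-row=8; cleared 0 line(s) (total 0); column heights now [6 10 10 10 0], max=10
Drop 6: L rot3 at col 3 lands with bottom-row=8; cleared 0 line(s) (total 0); column heights now [6 10 10 11 11], max=11

Answer: 0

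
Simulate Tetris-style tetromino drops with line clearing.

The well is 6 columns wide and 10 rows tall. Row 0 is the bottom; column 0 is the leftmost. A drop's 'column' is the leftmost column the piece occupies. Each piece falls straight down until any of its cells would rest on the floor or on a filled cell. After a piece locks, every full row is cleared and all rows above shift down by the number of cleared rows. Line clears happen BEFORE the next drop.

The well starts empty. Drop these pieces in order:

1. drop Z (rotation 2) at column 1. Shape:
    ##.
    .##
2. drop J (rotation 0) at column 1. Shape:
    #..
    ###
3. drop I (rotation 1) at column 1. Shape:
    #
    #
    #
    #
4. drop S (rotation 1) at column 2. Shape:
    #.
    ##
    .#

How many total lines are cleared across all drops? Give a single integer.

Answer: 0

Derivation:
Drop 1: Z rot2 at col 1 lands with bottom-row=0; cleared 0 line(s) (total 0); column heights now [0 2 2 1 0 0], max=2
Drop 2: J rot0 at col 1 lands with bottom-row=2; cleared 0 line(s) (total 0); column heights now [0 4 3 3 0 0], max=4
Drop 3: I rot1 at col 1 lands with bottom-row=4; cleared 0 line(s) (total 0); column heights now [0 8 3 3 0 0], max=8
Drop 4: S rot1 at col 2 lands with bottom-row=3; cleared 0 line(s) (total 0); column heights now [0 8 6 5 0 0], max=8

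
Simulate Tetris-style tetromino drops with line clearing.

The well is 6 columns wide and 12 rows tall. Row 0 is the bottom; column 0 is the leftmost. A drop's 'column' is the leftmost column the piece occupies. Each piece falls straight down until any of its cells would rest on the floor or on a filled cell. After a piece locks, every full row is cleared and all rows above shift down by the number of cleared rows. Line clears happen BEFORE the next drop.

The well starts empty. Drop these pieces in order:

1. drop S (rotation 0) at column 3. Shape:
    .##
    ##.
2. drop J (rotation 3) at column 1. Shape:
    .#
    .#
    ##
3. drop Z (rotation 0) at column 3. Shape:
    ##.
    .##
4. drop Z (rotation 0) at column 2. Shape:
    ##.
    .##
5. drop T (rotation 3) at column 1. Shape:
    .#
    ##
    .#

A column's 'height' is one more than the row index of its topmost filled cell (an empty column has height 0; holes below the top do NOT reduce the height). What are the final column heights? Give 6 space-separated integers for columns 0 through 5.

Answer: 0 8 9 6 5 3

Derivation:
Drop 1: S rot0 at col 3 lands with bottom-row=0; cleared 0 line(s) (total 0); column heights now [0 0 0 1 2 2], max=2
Drop 2: J rot3 at col 1 lands with bottom-row=0; cleared 0 line(s) (total 0); column heights now [0 1 3 1 2 2], max=3
Drop 3: Z rot0 at col 3 lands with bottom-row=2; cleared 0 line(s) (total 0); column heights now [0 1 3 4 4 3], max=4
Drop 4: Z rot0 at col 2 lands with bottom-row=4; cleared 0 line(s) (total 0); column heights now [0 1 6 6 5 3], max=6
Drop 5: T rot3 at col 1 lands with bottom-row=6; cleared 0 line(s) (total 0); column heights now [0 8 9 6 5 3], max=9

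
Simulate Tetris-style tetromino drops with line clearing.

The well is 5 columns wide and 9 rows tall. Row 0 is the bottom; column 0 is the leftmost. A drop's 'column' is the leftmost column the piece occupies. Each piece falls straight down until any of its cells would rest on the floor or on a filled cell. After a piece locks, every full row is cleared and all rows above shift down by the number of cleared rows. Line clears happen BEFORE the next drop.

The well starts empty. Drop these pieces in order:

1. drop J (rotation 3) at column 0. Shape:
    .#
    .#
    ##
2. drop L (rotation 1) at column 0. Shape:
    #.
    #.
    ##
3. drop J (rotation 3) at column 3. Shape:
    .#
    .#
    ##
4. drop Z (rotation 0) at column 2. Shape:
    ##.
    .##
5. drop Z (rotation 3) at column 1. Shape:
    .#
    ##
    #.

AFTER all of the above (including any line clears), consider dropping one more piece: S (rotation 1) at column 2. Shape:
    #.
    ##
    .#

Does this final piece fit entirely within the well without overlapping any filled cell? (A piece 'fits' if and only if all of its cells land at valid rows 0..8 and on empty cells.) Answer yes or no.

Drop 1: J rot3 at col 0 lands with bottom-row=0; cleared 0 line(s) (total 0); column heights now [1 3 0 0 0], max=3
Drop 2: L rot1 at col 0 lands with bottom-row=3; cleared 0 line(s) (total 0); column heights now [6 4 0 0 0], max=6
Drop 3: J rot3 at col 3 lands with bottom-row=0; cleared 0 line(s) (total 0); column heights now [6 4 0 1 3], max=6
Drop 4: Z rot0 at col 2 lands with bottom-row=3; cleared 0 line(s) (total 0); column heights now [6 4 5 5 4], max=6
Drop 5: Z rot3 at col 1 lands with bottom-row=4; cleared 0 line(s) (total 0); column heights now [6 6 7 5 4], max=7
Test piece S rot1 at col 2 (width 2): heights before test = [6 6 7 5 4]; fits = True

Answer: yes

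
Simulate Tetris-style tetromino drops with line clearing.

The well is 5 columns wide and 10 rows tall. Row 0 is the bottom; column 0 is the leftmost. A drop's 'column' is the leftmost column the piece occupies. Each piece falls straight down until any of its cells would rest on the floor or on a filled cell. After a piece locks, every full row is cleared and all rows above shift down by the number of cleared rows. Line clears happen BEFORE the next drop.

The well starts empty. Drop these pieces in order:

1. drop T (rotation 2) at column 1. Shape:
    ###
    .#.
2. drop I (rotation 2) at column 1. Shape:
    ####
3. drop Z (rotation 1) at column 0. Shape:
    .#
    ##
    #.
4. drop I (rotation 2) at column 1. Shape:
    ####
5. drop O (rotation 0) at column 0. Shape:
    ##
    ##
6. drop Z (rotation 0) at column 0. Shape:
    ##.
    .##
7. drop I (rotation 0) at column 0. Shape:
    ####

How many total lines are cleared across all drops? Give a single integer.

Drop 1: T rot2 at col 1 lands with bottom-row=0; cleared 0 line(s) (total 0); column heights now [0 2 2 2 0], max=2
Drop 2: I rot2 at col 1 lands with bottom-row=2; cleared 0 line(s) (total 0); column heights now [0 3 3 3 3], max=3
Drop 3: Z rot1 at col 0 lands with bottom-row=2; cleared 1 line(s) (total 1); column heights now [3 4 2 2 0], max=4
Drop 4: I rot2 at col 1 lands with bottom-row=4; cleared 0 line(s) (total 1); column heights now [3 5 5 5 5], max=5
Drop 5: O rot0 at col 0 lands with bottom-row=5; cleared 0 line(s) (total 1); column heights now [7 7 5 5 5], max=7
Drop 6: Z rot0 at col 0 lands with bottom-row=7; cleared 0 line(s) (total 1); column heights now [9 9 8 5 5], max=9
Drop 7: I rot0 at col 0 lands with bottom-row=9; cleared 0 line(s) (total 1); column heights now [10 10 10 10 5], max=10

Answer: 1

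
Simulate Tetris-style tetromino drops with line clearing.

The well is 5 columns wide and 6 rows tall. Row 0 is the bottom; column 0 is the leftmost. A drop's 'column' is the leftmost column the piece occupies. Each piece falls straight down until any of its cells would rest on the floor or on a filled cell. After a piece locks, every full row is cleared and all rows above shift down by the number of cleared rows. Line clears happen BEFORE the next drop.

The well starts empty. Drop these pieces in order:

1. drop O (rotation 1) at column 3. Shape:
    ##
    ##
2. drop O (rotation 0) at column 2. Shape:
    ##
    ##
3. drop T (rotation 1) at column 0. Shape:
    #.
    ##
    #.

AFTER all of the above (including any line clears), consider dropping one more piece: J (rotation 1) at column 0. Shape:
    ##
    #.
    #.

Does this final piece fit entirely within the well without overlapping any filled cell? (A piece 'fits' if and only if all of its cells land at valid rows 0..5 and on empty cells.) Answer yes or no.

Answer: yes

Derivation:
Drop 1: O rot1 at col 3 lands with bottom-row=0; cleared 0 line(s) (total 0); column heights now [0 0 0 2 2], max=2
Drop 2: O rot0 at col 2 lands with bottom-row=2; cleared 0 line(s) (total 0); column heights now [0 0 4 4 2], max=4
Drop 3: T rot1 at col 0 lands with bottom-row=0; cleared 0 line(s) (total 0); column heights now [3 2 4 4 2], max=4
Test piece J rot1 at col 0 (width 2): heights before test = [3 2 4 4 2]; fits = True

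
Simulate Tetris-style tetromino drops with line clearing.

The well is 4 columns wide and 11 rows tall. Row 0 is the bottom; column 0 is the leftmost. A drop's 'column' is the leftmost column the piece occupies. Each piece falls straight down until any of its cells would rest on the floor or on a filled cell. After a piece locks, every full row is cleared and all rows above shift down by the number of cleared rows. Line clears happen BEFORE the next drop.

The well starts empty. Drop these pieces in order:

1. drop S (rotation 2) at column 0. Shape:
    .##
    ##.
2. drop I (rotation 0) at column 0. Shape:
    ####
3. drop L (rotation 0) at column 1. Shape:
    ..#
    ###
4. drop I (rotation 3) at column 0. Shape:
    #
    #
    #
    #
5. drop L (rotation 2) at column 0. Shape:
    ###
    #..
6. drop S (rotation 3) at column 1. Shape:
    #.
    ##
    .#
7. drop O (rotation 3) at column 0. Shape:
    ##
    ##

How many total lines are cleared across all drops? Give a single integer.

Answer: 2

Derivation:
Drop 1: S rot2 at col 0 lands with bottom-row=0; cleared 0 line(s) (total 0); column heights now [1 2 2 0], max=2
Drop 2: I rot0 at col 0 lands with bottom-row=2; cleared 1 line(s) (total 1); column heights now [1 2 2 0], max=2
Drop 3: L rot0 at col 1 lands with bottom-row=2; cleared 0 line(s) (total 1); column heights now [1 3 3 4], max=4
Drop 4: I rot3 at col 0 lands with bottom-row=1; cleared 1 line(s) (total 2); column heights now [4 2 2 3], max=4
Drop 5: L rot2 at col 0 lands with bottom-row=4; cleared 0 line(s) (total 2); column heights now [6 6 6 3], max=6
Drop 6: S rot3 at col 1 lands with bottom-row=6; cleared 0 line(s) (total 2); column heights now [6 9 8 3], max=9
Drop 7: O rot3 at col 0 lands with bottom-row=9; cleared 0 line(s) (total 2); column heights now [11 11 8 3], max=11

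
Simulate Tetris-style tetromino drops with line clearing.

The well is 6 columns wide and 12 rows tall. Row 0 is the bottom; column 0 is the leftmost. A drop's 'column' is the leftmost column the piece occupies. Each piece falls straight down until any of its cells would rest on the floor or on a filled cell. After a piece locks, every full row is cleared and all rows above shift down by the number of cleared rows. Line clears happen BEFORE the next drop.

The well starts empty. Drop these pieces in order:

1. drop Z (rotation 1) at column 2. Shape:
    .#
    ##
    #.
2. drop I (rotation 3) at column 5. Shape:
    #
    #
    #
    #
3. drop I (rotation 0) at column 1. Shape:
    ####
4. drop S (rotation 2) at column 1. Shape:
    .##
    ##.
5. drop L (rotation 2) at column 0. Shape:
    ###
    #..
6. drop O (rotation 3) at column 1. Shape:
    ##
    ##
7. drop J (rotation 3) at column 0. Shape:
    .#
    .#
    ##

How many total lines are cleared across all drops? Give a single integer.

Answer: 0

Derivation:
Drop 1: Z rot1 at col 2 lands with bottom-row=0; cleared 0 line(s) (total 0); column heights now [0 0 2 3 0 0], max=3
Drop 2: I rot3 at col 5 lands with bottom-row=0; cleared 0 line(s) (total 0); column heights now [0 0 2 3 0 4], max=4
Drop 3: I rot0 at col 1 lands with bottom-row=3; cleared 0 line(s) (total 0); column heights now [0 4 4 4 4 4], max=4
Drop 4: S rot2 at col 1 lands with bottom-row=4; cleared 0 line(s) (total 0); column heights now [0 5 6 6 4 4], max=6
Drop 5: L rot2 at col 0 lands with bottom-row=5; cleared 0 line(s) (total 0); column heights now [7 7 7 6 4 4], max=7
Drop 6: O rot3 at col 1 lands with bottom-row=7; cleared 0 line(s) (total 0); column heights now [7 9 9 6 4 4], max=9
Drop 7: J rot3 at col 0 lands with bottom-row=9; cleared 0 line(s) (total 0); column heights now [10 12 9 6 4 4], max=12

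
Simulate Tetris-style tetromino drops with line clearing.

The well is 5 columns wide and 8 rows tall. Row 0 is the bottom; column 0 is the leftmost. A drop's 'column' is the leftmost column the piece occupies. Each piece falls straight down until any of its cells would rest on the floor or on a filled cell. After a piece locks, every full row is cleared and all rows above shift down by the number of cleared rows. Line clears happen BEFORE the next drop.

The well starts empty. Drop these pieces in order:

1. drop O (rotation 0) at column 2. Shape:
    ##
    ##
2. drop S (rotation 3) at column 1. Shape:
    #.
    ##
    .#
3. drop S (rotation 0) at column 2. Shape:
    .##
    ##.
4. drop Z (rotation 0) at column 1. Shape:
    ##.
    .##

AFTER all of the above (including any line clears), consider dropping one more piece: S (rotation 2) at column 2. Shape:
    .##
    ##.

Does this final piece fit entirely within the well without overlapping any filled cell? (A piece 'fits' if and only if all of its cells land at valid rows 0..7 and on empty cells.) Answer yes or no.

Answer: no

Derivation:
Drop 1: O rot0 at col 2 lands with bottom-row=0; cleared 0 line(s) (total 0); column heights now [0 0 2 2 0], max=2
Drop 2: S rot3 at col 1 lands with bottom-row=2; cleared 0 line(s) (total 0); column heights now [0 5 4 2 0], max=5
Drop 3: S rot0 at col 2 lands with bottom-row=4; cleared 0 line(s) (total 0); column heights now [0 5 5 6 6], max=6
Drop 4: Z rot0 at col 1 lands with bottom-row=6; cleared 0 line(s) (total 0); column heights now [0 8 8 7 6], max=8
Test piece S rot2 at col 2 (width 3): heights before test = [0 8 8 7 6]; fits = False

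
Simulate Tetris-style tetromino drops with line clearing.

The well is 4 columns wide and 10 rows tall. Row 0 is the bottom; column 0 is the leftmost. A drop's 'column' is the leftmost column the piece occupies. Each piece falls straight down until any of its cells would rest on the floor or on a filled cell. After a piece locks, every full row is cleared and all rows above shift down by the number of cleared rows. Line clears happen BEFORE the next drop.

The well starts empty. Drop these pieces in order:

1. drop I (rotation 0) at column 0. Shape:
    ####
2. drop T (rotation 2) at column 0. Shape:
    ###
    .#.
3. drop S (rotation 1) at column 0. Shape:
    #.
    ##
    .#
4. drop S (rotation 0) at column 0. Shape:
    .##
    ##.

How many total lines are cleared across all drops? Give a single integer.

Drop 1: I rot0 at col 0 lands with bottom-row=0; cleared 1 line(s) (total 1); column heights now [0 0 0 0], max=0
Drop 2: T rot2 at col 0 lands with bottom-row=0; cleared 0 line(s) (total 1); column heights now [2 2 2 0], max=2
Drop 3: S rot1 at col 0 lands with bottom-row=2; cleared 0 line(s) (total 1); column heights now [5 4 2 0], max=5
Drop 4: S rot0 at col 0 lands with bottom-row=5; cleared 0 line(s) (total 1); column heights now [6 7 7 0], max=7

Answer: 1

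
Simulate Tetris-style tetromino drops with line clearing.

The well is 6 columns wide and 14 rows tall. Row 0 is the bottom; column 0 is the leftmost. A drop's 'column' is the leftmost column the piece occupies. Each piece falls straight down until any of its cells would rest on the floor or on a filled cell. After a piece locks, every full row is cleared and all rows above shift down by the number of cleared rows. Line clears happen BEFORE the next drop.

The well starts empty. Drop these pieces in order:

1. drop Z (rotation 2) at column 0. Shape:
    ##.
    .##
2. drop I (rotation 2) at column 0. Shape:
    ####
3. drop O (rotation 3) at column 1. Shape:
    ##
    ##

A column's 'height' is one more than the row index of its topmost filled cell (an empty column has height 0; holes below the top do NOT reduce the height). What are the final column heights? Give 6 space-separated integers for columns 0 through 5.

Drop 1: Z rot2 at col 0 lands with bottom-row=0; cleared 0 line(s) (total 0); column heights now [2 2 1 0 0 0], max=2
Drop 2: I rot2 at col 0 lands with bottom-row=2; cleared 0 line(s) (total 0); column heights now [3 3 3 3 0 0], max=3
Drop 3: O rot3 at col 1 lands with bottom-row=3; cleared 0 line(s) (total 0); column heights now [3 5 5 3 0 0], max=5

Answer: 3 5 5 3 0 0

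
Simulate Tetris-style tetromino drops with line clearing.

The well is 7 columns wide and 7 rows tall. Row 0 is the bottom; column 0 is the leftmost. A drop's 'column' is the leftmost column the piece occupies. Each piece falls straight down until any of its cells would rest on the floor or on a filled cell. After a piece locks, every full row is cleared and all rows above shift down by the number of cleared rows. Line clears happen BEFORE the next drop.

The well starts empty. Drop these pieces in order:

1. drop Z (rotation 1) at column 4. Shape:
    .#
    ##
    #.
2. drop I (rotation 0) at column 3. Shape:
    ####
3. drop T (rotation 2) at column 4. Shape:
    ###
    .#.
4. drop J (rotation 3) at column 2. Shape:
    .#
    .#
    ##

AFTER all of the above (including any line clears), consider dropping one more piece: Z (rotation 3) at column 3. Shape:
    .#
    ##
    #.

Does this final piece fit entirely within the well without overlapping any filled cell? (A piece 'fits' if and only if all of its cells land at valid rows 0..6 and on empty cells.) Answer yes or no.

Answer: no

Derivation:
Drop 1: Z rot1 at col 4 lands with bottom-row=0; cleared 0 line(s) (total 0); column heights now [0 0 0 0 2 3 0], max=3
Drop 2: I rot0 at col 3 lands with bottom-row=3; cleared 0 line(s) (total 0); column heights now [0 0 0 4 4 4 4], max=4
Drop 3: T rot2 at col 4 lands with bottom-row=4; cleared 0 line(s) (total 0); column heights now [0 0 0 4 6 6 6], max=6
Drop 4: J rot3 at col 2 lands with bottom-row=4; cleared 0 line(s) (total 0); column heights now [0 0 5 7 6 6 6], max=7
Test piece Z rot3 at col 3 (width 2): heights before test = [0 0 5 7 6 6 6]; fits = False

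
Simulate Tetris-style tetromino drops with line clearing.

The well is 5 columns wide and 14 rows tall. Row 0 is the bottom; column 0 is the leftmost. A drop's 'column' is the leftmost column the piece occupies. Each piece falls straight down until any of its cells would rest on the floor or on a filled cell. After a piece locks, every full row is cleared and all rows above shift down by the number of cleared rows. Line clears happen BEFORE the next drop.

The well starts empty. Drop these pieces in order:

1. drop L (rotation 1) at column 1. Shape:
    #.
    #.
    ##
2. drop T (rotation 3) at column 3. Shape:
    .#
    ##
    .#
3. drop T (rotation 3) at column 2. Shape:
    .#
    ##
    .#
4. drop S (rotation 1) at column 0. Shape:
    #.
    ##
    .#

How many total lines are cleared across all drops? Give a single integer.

Drop 1: L rot1 at col 1 lands with bottom-row=0; cleared 0 line(s) (total 0); column heights now [0 3 1 0 0], max=3
Drop 2: T rot3 at col 3 lands with bottom-row=0; cleared 0 line(s) (total 0); column heights now [0 3 1 2 3], max=3
Drop 3: T rot3 at col 2 lands with bottom-row=2; cleared 0 line(s) (total 0); column heights now [0 3 4 5 3], max=5
Drop 4: S rot1 at col 0 lands with bottom-row=3; cleared 0 line(s) (total 0); column heights now [6 5 4 5 3], max=6

Answer: 0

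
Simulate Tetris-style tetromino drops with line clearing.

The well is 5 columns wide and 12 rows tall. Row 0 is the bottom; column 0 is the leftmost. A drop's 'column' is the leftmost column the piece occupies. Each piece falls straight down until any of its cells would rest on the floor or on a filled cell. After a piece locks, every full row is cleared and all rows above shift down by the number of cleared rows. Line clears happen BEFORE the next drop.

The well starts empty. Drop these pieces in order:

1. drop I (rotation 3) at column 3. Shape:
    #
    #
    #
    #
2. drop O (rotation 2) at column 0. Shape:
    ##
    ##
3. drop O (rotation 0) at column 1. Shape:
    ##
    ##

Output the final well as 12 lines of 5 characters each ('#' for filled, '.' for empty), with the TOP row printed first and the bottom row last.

Answer: .....
.....
.....
.....
.....
.....
.....
.....
.###.
.###.
##.#.
##.#.

Derivation:
Drop 1: I rot3 at col 3 lands with bottom-row=0; cleared 0 line(s) (total 0); column heights now [0 0 0 4 0], max=4
Drop 2: O rot2 at col 0 lands with bottom-row=0; cleared 0 line(s) (total 0); column heights now [2 2 0 4 0], max=4
Drop 3: O rot0 at col 1 lands with bottom-row=2; cleared 0 line(s) (total 0); column heights now [2 4 4 4 0], max=4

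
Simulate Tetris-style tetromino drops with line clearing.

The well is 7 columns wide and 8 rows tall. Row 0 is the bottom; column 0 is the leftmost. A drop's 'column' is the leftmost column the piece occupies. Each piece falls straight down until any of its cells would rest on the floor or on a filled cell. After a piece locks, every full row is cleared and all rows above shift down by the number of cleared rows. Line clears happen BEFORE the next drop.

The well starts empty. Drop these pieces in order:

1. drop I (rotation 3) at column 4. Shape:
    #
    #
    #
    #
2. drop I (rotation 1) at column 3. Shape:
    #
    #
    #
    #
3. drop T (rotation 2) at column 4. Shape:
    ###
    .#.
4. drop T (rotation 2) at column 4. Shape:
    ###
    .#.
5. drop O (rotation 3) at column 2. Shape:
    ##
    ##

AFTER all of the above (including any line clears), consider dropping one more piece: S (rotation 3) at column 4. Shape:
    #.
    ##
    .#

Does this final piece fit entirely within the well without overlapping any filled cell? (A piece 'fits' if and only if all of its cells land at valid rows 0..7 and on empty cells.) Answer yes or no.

Drop 1: I rot3 at col 4 lands with bottom-row=0; cleared 0 line(s) (total 0); column heights now [0 0 0 0 4 0 0], max=4
Drop 2: I rot1 at col 3 lands with bottom-row=0; cleared 0 line(s) (total 0); column heights now [0 0 0 4 4 0 0], max=4
Drop 3: T rot2 at col 4 lands with bottom-row=3; cleared 0 line(s) (total 0); column heights now [0 0 0 4 5 5 5], max=5
Drop 4: T rot2 at col 4 lands with bottom-row=5; cleared 0 line(s) (total 0); column heights now [0 0 0 4 7 7 7], max=7
Drop 5: O rot3 at col 2 lands with bottom-row=4; cleared 0 line(s) (total 0); column heights now [0 0 6 6 7 7 7], max=7
Test piece S rot3 at col 4 (width 2): heights before test = [0 0 6 6 7 7 7]; fits = False

Answer: no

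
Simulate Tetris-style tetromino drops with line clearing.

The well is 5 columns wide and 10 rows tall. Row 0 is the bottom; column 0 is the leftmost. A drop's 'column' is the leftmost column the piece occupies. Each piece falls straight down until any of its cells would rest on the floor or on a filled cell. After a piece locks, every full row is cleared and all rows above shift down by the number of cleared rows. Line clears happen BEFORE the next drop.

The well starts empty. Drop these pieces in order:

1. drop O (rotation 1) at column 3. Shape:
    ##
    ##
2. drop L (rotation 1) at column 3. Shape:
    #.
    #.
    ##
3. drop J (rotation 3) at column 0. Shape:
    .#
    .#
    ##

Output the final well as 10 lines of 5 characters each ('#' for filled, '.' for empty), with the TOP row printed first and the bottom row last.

Drop 1: O rot1 at col 3 lands with bottom-row=0; cleared 0 line(s) (total 0); column heights now [0 0 0 2 2], max=2
Drop 2: L rot1 at col 3 lands with bottom-row=2; cleared 0 line(s) (total 0); column heights now [0 0 0 5 3], max=5
Drop 3: J rot3 at col 0 lands with bottom-row=0; cleared 0 line(s) (total 0); column heights now [1 3 0 5 3], max=5

Answer: .....
.....
.....
.....
.....
...#.
...#.
.#.##
.#.##
##.##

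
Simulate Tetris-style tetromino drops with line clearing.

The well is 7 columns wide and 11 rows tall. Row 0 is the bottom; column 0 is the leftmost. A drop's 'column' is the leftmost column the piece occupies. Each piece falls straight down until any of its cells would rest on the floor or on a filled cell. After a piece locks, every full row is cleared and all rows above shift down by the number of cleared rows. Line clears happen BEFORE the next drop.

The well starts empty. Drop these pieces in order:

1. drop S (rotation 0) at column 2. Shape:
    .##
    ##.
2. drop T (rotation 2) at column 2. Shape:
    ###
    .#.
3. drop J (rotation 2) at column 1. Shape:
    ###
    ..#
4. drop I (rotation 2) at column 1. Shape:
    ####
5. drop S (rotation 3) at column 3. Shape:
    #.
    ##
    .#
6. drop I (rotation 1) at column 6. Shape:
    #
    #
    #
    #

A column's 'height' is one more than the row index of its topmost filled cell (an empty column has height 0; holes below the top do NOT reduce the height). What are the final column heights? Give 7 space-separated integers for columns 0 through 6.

Answer: 0 7 7 10 9 0 4

Derivation:
Drop 1: S rot0 at col 2 lands with bottom-row=0; cleared 0 line(s) (total 0); column heights now [0 0 1 2 2 0 0], max=2
Drop 2: T rot2 at col 2 lands with bottom-row=2; cleared 0 line(s) (total 0); column heights now [0 0 4 4 4 0 0], max=4
Drop 3: J rot2 at col 1 lands with bottom-row=4; cleared 0 line(s) (total 0); column heights now [0 6 6 6 4 0 0], max=6
Drop 4: I rot2 at col 1 lands with bottom-row=6; cleared 0 line(s) (total 0); column heights now [0 7 7 7 7 0 0], max=7
Drop 5: S rot3 at col 3 lands with bottom-row=7; cleared 0 line(s) (total 0); column heights now [0 7 7 10 9 0 0], max=10
Drop 6: I rot1 at col 6 lands with bottom-row=0; cleared 0 line(s) (total 0); column heights now [0 7 7 10 9 0 4], max=10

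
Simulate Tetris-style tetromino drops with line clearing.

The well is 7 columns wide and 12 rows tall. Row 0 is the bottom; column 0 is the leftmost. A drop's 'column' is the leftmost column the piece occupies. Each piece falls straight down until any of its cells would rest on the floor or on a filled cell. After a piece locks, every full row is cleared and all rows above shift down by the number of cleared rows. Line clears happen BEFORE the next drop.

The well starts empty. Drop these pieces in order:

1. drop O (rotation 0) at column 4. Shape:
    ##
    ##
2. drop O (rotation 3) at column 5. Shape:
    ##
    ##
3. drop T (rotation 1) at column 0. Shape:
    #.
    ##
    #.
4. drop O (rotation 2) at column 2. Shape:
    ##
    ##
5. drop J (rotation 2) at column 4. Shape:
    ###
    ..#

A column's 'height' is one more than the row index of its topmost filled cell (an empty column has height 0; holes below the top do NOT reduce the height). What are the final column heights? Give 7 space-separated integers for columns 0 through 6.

Answer: 3 2 2 2 6 6 6

Derivation:
Drop 1: O rot0 at col 4 lands with bottom-row=0; cleared 0 line(s) (total 0); column heights now [0 0 0 0 2 2 0], max=2
Drop 2: O rot3 at col 5 lands with bottom-row=2; cleared 0 line(s) (total 0); column heights now [0 0 0 0 2 4 4], max=4
Drop 3: T rot1 at col 0 lands with bottom-row=0; cleared 0 line(s) (total 0); column heights now [3 2 0 0 2 4 4], max=4
Drop 4: O rot2 at col 2 lands with bottom-row=0; cleared 0 line(s) (total 0); column heights now [3 2 2 2 2 4 4], max=4
Drop 5: J rot2 at col 4 lands with bottom-row=4; cleared 0 line(s) (total 0); column heights now [3 2 2 2 6 6 6], max=6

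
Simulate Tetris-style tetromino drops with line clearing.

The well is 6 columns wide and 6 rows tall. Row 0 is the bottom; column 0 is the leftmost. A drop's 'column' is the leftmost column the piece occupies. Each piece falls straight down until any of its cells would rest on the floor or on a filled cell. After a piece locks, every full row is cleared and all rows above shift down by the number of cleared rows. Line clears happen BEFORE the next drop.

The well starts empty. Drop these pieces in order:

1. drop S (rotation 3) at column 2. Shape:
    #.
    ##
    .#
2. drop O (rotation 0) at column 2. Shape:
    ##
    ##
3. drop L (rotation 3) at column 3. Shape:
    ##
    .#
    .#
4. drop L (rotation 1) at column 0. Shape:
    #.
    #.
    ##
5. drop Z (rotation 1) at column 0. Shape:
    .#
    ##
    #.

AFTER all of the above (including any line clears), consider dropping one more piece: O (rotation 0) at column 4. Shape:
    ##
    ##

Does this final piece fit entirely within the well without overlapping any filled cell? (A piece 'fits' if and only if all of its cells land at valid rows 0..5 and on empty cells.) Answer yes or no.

Drop 1: S rot3 at col 2 lands with bottom-row=0; cleared 0 line(s) (total 0); column heights now [0 0 3 2 0 0], max=3
Drop 2: O rot0 at col 2 lands with bottom-row=3; cleared 0 line(s) (total 0); column heights now [0 0 5 5 0 0], max=5
Drop 3: L rot3 at col 3 lands with bottom-row=3; cleared 0 line(s) (total 0); column heights now [0 0 5 6 6 0], max=6
Drop 4: L rot1 at col 0 lands with bottom-row=0; cleared 0 line(s) (total 0); column heights now [3 1 5 6 6 0], max=6
Drop 5: Z rot1 at col 0 lands with bottom-row=3; cleared 0 line(s) (total 0); column heights now [5 6 5 6 6 0], max=6
Test piece O rot0 at col 4 (width 2): heights before test = [5 6 5 6 6 0]; fits = False

Answer: no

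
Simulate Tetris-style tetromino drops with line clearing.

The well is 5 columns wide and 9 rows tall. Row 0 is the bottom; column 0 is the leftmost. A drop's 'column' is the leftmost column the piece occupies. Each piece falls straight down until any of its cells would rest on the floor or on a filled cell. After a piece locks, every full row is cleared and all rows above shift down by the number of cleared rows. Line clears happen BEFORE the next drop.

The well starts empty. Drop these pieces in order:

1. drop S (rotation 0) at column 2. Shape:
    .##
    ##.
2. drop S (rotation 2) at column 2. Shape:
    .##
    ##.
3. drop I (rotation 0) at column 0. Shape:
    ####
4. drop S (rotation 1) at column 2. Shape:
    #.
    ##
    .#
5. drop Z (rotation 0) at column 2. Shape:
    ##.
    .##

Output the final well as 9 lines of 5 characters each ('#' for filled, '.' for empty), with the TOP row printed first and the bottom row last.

Drop 1: S rot0 at col 2 lands with bottom-row=0; cleared 0 line(s) (total 0); column heights now [0 0 1 2 2], max=2
Drop 2: S rot2 at col 2 lands with bottom-row=2; cleared 0 line(s) (total 0); column heights now [0 0 3 4 4], max=4
Drop 3: I rot0 at col 0 lands with bottom-row=4; cleared 0 line(s) (total 0); column heights now [5 5 5 5 4], max=5
Drop 4: S rot1 at col 2 lands with bottom-row=5; cleared 0 line(s) (total 0); column heights now [5 5 8 7 4], max=8
Drop 5: Z rot0 at col 2 lands with bottom-row=7; cleared 0 line(s) (total 0); column heights now [5 5 9 9 8], max=9

Answer: ..##.
..###
..##.
...#.
####.
...##
..##.
...##
..##.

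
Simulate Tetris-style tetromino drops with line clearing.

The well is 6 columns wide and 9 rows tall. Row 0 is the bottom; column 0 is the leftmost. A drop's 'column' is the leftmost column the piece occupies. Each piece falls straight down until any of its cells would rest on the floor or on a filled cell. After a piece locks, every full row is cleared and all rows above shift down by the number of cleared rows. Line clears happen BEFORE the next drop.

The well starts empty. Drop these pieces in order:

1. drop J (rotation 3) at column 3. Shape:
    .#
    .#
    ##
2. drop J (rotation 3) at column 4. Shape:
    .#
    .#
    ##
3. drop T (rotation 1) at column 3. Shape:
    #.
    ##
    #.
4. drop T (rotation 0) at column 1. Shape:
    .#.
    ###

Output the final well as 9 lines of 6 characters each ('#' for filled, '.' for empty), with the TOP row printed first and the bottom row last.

Drop 1: J rot3 at col 3 lands with bottom-row=0; cleared 0 line(s) (total 0); column heights now [0 0 0 1 3 0], max=3
Drop 2: J rot3 at col 4 lands with bottom-row=3; cleared 0 line(s) (total 0); column heights now [0 0 0 1 4 6], max=6
Drop 3: T rot1 at col 3 lands with bottom-row=3; cleared 0 line(s) (total 0); column heights now [0 0 0 6 5 6], max=6
Drop 4: T rot0 at col 1 lands with bottom-row=6; cleared 0 line(s) (total 0); column heights now [0 7 8 7 5 6], max=8

Answer: ......
..#...
.###..
...#.#
...###
...###
....#.
....#.
...##.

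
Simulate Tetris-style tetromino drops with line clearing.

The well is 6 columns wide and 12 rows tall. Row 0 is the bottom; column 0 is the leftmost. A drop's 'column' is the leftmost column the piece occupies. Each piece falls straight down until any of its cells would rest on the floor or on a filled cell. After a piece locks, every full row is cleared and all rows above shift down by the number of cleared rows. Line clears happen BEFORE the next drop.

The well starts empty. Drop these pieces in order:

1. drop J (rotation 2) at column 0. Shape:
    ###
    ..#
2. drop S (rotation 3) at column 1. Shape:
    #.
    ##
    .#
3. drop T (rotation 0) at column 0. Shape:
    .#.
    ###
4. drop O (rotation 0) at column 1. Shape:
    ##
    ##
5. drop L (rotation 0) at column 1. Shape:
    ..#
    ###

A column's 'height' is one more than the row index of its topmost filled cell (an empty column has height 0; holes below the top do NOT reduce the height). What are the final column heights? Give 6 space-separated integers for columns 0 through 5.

Drop 1: J rot2 at col 0 lands with bottom-row=0; cleared 0 line(s) (total 0); column heights now [2 2 2 0 0 0], max=2
Drop 2: S rot3 at col 1 lands with bottom-row=2; cleared 0 line(s) (total 0); column heights now [2 5 4 0 0 0], max=5
Drop 3: T rot0 at col 0 lands with bottom-row=5; cleared 0 line(s) (total 0); column heights now [6 7 6 0 0 0], max=7
Drop 4: O rot0 at col 1 lands with bottom-row=7; cleared 0 line(s) (total 0); column heights now [6 9 9 0 0 0], max=9
Drop 5: L rot0 at col 1 lands with bottom-row=9; cleared 0 line(s) (total 0); column heights now [6 10 10 11 0 0], max=11

Answer: 6 10 10 11 0 0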